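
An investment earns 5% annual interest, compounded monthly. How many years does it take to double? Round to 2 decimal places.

(1 + 0.00416667)^(12t) = 2.
12t = ln 2 / ln(1 + 0.00416667) ≈ 0.69315/0.00415801 ≈ 166.7017.
t ≈ 13.8918.

13.89 years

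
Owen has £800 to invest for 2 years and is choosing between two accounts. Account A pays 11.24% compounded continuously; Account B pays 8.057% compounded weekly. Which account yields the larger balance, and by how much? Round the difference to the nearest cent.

A: e^(0.1124·2) = e^0.2248 ≈ 1.252072277, so 800 × 1.252072277 ≈ 1,001.6578.
B: (1 + 0.08057/52)^104 ≈ 1.17470293, so 800 × 1.17470293 ≈ 939.7623.
Difference ≈ 61.8955 in favor of A.

Account A, by £61.90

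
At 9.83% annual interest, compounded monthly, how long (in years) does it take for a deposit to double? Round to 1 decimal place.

7.1 years

(1 + 0.00819167)^(12t) = 2.
12t = ln 2 / ln(1 + 0.00819167) ≈ 0.69315/0.0081583 ≈ 84.9622.
t ≈ 7.0802.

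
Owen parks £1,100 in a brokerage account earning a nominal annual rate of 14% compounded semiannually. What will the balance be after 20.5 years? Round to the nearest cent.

Periodic rate = 14%/2 = 0.07; periods = 2·20.5 = 41.
A = 1,100·(1 + 0.07)^41 ≈ 1,100·16.022669888 ≈ 17,624.9369.

£17,624.94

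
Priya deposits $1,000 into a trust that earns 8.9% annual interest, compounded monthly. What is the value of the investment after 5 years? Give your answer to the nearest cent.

$1,557.93

Periodic rate = 8.9%/12 = 0.00741667; periods = 12·5 = 60.
A = 1,000·(1 + 0.089/12)^60 ≈ 1,000·1.557929827 ≈ 1,557.9298.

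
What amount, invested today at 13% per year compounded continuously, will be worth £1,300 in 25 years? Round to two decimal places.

P = A·e^(−rt) = 1,300·e^(−3.25).
e^(−3.25) ≈ 0.03877420783, so P ≈ 50.4065.

£50.41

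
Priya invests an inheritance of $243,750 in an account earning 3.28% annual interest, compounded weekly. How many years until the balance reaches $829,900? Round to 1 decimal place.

We need (1 + 0.000630769)^(52t) = 3.4047, so 52t = ln 3.4047 / ln 1.000631 ≈ 1942.9427.
t ≈ 1942.9427/52 = 37.3643 years.

37.4 years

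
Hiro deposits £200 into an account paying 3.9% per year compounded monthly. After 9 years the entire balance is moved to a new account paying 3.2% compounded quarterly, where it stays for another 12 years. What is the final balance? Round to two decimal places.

Phase 1: 200·(1 + 0.00325)^108 ≈ 283.9358.
Phase 2: 283.9358·(1 + 0.008)^48 ≈ 416.2227.

£416.22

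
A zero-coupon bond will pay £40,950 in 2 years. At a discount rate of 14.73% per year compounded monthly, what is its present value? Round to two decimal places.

£30,555.52

Periodic rate = 14.73%/12 = 0.012275; 24 periods.
P = 40,950/(1 + 0.012275)^24 ≈ 40,950/1.3401835121 ≈ 30,555.5169.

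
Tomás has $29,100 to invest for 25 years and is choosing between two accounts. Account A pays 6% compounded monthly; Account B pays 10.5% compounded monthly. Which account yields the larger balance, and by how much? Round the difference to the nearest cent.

A: (1 + 0.005)^300 ≈ 4.46496981216, so 29,100 × 4.46496981216 ≈ 129,930.6215.
B: (1 + 0.00875)^300 ≈ 13.647852464, so 29,100 × 13.647852464 ≈ 397,152.5067.
Difference ≈ 267,221.8852 in favor of B.

Account B, by $267,221.89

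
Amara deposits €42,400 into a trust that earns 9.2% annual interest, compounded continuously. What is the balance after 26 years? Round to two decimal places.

A = P·e^(rt) = 42,400·e^(0.092·26) = 42,400·e^2.392.
e^2.392 ≈ 10.9353427725, so A ≈ 463,658.5336.

€463,658.53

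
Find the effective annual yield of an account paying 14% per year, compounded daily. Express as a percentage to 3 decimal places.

15.024%

EAR = (1 + 14%/365)^365 − 1 = (1 + 0.000383562)^365 − 1.
(1 + 0.000383562)^365 ≈ 1.150243, so EAR ≈ 15.02429%.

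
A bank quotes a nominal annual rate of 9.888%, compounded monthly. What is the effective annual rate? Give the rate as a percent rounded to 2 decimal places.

10.35%

One year is 12 periods at 0.00824 each: (1 + 0.00824)^12 ≈ 1.103487.
EAR = 1.103487 − 1 ≈ 10.34866%.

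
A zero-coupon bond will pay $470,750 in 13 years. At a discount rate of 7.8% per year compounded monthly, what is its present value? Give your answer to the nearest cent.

$171,332.90

Periodic rate = 7.8%/12 = 0.0065; 156 periods.
P = 470,750/(1 + 0.0065)^156 ≈ 470,750/2.74757501862 ≈ 171,332.9015.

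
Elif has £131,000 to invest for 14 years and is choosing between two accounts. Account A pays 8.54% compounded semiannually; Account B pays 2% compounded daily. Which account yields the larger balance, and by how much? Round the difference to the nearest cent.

A: (1 + 0.0427)^28 ≈ 3.22450057818, so 131,000 × 3.22450057818 ≈ 422,409.5757.
B: (1 + 0.02/365)^5110 ≈ 1.32311966271, so 131,000 × 1.32311966271 ≈ 173,328.6758.
Difference ≈ 249,080.8999 in favor of A.

Account A, by £249,080.90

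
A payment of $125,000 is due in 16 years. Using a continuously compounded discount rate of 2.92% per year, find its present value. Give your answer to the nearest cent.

$78,344.34

P = A·e^(−rt) = 125,000·e^(−0.4672).
e^(−0.4672) ≈ 0.626754726931, so P ≈ 78,344.3409.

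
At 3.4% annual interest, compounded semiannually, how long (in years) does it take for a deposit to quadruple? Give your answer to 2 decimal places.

(1 + 0.017)^(2t) = 4.
2t = ln 4 / ln(1 + 0.017) ≈ 1.3863/0.0168571 ≈ 82.2379.
t ≈ 41.1190.

41.12 years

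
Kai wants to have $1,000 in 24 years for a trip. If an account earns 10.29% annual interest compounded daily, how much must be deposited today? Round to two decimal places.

Periodic rate = 10.29%/365 = 0.000281918; 8760 periods.
P = 1,000/(1 + 0.1029/365)^8760 ≈ 1,000/11.8136064 ≈ 84.6482.

$84.65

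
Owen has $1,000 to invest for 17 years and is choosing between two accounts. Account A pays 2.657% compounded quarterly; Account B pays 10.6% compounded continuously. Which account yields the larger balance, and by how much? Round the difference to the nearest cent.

Account B, by $4,493.14

Account A growth factor: (1 + 0.0066425)^68 ≈ 1.568620287; balance ≈ 1,568.6203.
Account B growth factor: e^(0.106·17) = e^1.802 ≈ 6.061758867; balance ≈ 6,061.7589.
Account B is larger by 4,493.1386.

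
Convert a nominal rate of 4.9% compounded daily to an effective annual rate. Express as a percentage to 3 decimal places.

5.022%

One year is 365 periods at 0.000134247 each: (1 + 0.000134247)^365 ≈ 1.050217.
EAR = 1.050217 − 1 ≈ 5.02169%.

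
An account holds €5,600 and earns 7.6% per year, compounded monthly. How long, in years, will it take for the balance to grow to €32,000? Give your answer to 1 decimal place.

23.0 years

(1 + 0.00633333)^(12t) = 32,000/5,600 = 5.7143.
12t·ln(1 + 0.00633333) = ln(5.7143); 12t = 1.743/0.00631336 ≈ 276.0762.
t ≈ 23.0064 years.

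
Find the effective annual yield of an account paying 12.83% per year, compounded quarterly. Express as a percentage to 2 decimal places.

One year is 4 periods at 0.032075 each: (1 + 0.032075)^4 ≈ 1.134606.
EAR = 1.134606 − 1 ≈ 13.46059%.

13.46%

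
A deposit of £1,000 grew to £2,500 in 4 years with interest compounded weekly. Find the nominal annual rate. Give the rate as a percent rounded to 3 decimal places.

The 208-period growth factor is 2,500/1,000 = 2.5.
r/52 = 2.5^(1/208) − 1 ≈ 0.00441496, so r ≈ 52·0.00441496 = 22.95780%.

22.958%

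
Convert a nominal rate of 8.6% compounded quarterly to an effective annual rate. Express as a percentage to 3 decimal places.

8.881%

One year is 4 periods at 0.0215 each: (1 + 0.0215)^4 ≈ 1.088813.
EAR = 1.088813 − 1 ≈ 8.88135%.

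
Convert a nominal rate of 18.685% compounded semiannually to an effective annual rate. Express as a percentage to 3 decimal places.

19.558%

EAR = (1 + 18.685%/2)^2 − 1 = (1 + 0.093425)^2 − 1.
(1 + 0.093425)^2 ≈ 1.195578, so EAR ≈ 19.55782%.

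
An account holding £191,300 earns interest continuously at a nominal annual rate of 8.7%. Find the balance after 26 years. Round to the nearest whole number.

£1,836,915

A = P·e^(rt) = 191,300·e^(0.087·26) = 191,300·e^2.262.
e^2.262 ≈ 9.60227452406, so A ≈ 1,836,915.1165.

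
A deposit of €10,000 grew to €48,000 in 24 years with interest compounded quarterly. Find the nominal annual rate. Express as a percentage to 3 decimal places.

6.590%

(1 + r/4)^96 = 48,000/10,000 = 4.8.
1 + r/4 = 4.8^(1/96) ≈ 1.016474, so r/4 ≈ 0.016474.
r ≈ 4·0.016474 = 6.58959%.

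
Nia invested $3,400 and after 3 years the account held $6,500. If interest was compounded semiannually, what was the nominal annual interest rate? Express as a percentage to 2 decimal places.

(1 + r/2)^6 = 6,500/3,400 = 1.91176.
1 + r/2 = 1.91176^(1/6) ≈ 1.114053, so r/2 ≈ 0.114053.
r ≈ 2·0.114053 = 22.81054%.

22.81%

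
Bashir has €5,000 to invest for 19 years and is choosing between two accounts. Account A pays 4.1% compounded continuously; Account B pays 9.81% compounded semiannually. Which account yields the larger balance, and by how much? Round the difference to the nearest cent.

Account B, by €19,951.41

Account A growth factor: e^(0.041·19) = e^0.779 ≈ 2.1792918836; balance ≈ 10,896.4594.
Account B growth factor: (1 + 0.04905)^38 ≈ 6.1695735781; balance ≈ 30,847.8679.
Account B is larger by 19,951.4085.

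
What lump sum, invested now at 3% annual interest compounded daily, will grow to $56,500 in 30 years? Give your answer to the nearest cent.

$22,972.04

Growth factor = (1 + 0.03/365)^10950 ≈ 2.4595121462.
P = 56,500/2.4595121462 ≈ 22,972.0354.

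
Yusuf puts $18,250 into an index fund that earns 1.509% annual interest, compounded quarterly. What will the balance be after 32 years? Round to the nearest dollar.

Periodic rate = 1.509%/4 = 0.0037725; periods = 4·32 = 128.
A = 18,250·(1 + 0.0037725)^128 ≈ 18,250·1.6192635577 ≈ 29,551.5599.

$29,552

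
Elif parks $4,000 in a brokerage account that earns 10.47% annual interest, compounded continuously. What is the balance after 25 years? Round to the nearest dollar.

A = P·e^(rt) = 4,000·e^(0.1047·25) = 4,000·e^2.6175.
e^2.6175 ≈ 13.701427165, so A ≈ 54,805.7087.

$54,806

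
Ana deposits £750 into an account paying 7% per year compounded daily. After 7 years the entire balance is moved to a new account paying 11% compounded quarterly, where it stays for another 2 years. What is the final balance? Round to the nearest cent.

£1,520.90

After 7 years at 7%: 750 × 1.632239535 ≈ 1,224.1797.
Then 2 years at 11%: 1,224.1797 × 1.242380552 ≈ 1,520.8970.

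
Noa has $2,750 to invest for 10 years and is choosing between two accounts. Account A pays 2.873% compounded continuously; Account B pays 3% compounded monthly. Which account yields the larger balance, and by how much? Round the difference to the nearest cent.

Account B, by $45.46

Account A growth factor: e^(0.02873·10) = e^0.2873 ≈ 1.332824001; balance ≈ 3,665.2660.
Account B growth factor: (1 + 0.0025)^120 ≈ 1.349353547; balance ≈ 3,710.7223.
Account B is larger by 45.4563.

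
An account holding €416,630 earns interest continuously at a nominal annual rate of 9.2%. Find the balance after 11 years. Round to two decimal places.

€1,146,189.84

A = P·e^(rt) = 416,630·e^(0.092·11) = 416,630·e^1.012.
e^1.012 ≈ 2.751097711912, so A ≈ 1,146,189.8397.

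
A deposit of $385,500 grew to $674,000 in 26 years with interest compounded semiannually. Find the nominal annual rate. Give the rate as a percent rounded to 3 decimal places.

(1 + r/2)^52 = 674,000/385,500 = 1.74838.
1 + r/2 = 1.74838^(1/52) ≈ 1.010802, so r/2 ≈ 0.0108019.
r ≈ 2·0.0108019 = 2.16039%.

2.160%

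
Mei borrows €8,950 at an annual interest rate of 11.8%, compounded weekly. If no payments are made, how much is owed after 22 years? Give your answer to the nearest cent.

€119,666.96

Periodic rate = 11.8%/52 = 0.00226923; periods = 52·22 = 1144.
A = 8,950·(1 + 0.118/52)^1144 ≈ 8,950·13.3706096288 ≈ 119,666.9562.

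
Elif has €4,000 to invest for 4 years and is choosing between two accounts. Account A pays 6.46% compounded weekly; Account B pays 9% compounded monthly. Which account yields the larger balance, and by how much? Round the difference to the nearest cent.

A: (1 + 0.0646/52)^208 ≈ 1.294649014, so 4,000 × 1.294649014 ≈ 5,178.5961.
B: (1 + 0.0075)^48 ≈ 1.431405333, so 4,000 × 1.431405333 ≈ 5,725.6213.
Difference ≈ 547.0253 in favor of B.

Account B, by €547.03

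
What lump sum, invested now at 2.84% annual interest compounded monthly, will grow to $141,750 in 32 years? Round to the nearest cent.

Growth factor = (1 + 0.0284/12)^384 ≈ 2.47868029747.
P = 141,750/2.47868029747 ≈ 57,187.6898.

$57,187.69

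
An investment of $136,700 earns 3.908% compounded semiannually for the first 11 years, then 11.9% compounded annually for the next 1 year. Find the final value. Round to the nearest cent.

After 11 years at 3.908%: 136,700 × 1.53071354198 ≈ 209,248.5412.
Then 1 years at 11.9%: 209,248.5412 × 1.119 ≈ 234,149.1176.

$234,149.12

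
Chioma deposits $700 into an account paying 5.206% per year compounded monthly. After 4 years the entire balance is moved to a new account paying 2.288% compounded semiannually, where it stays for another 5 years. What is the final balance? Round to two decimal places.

Phase 1: 700·(1 + 0.05206/12)^48 ≈ 861.6679.
Phase 2: 861.6679·(1 + 0.01144)^10 ≈ 965.4753.

$965.48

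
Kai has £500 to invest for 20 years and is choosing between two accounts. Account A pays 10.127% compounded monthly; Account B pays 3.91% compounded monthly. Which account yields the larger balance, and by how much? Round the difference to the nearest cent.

Account A, by £2,665.97

A: (1 + 0.10127/12)^240 ≈ 7.515003104, so 500 × 7.515003104 ≈ 3,757.5016.
B: (1 + 0.0391/12)^240 ≈ 2.183062598, so 500 × 2.183062598 ≈ 1,091.5313.
Difference ≈ 2,665.9703 in favor of A.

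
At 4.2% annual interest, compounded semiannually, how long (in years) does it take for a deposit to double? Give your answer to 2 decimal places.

16.68 years

(1 + 0.021)^(2t) = 2.
2t = ln 2 / ln(1 + 0.021) ≈ 0.69315/0.0207825 ≈ 33.3524.
t ≈ 16.6762.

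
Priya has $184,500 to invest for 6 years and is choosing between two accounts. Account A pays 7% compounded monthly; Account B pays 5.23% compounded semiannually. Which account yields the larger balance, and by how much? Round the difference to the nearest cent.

Account A, by $28,966.08

A: (1 + 0.07/12)^72 ≈ 1.52010550426, so 184,500 × 1.52010550426 ≈ 280,459.4655.
B: (1 + 0.02615)^12 ≈ 1.36310777122, so 184,500 × 1.36310777122 ≈ 251,493.3838.
Difference ≈ 28,966.0817 in favor of A.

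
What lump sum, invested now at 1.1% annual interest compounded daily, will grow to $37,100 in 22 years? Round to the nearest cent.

Growth factor = (1 + 0.011/365)^8030 ≈ 1.2737895479.
P = 37,100/1.2737895479 ≈ 29,125.6904.

$29,125.69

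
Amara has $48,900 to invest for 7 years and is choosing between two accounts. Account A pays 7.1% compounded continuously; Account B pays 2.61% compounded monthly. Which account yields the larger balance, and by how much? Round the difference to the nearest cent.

Account A, by $21,690.40

A: e^(0.071·7) = e^0.497 ≈ 1.6437825187, so 48,900 × 1.6437825187 ≈ 80,380.9652.
B: (1 + 0.002175)^84 ≈ 1.2002160729, so 48,900 × 1.2002160729 ≈ 58,690.5660.
Difference ≈ 21,690.3992 in favor of A.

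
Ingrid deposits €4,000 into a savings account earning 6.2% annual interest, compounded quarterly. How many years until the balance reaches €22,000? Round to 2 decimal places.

(1 + 0.0155)^(4t) = 22,000/4,000 = 5.5.
4t·ln(1 + 0.0155) = ln(5.5); 4t = 1.7047/0.0153811 ≈ 110.8339.
t ≈ 27.7085 years.

27.71 years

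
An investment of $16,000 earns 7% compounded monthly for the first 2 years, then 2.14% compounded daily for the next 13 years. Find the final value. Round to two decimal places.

$24,297.51

Phase 1: 16,000·(1 + 0.07/12)^24 ≈ 18,396.8963.
Phase 2: 18,396.8963·(1 + 0.0214/365)^4745 ≈ 24,297.5085.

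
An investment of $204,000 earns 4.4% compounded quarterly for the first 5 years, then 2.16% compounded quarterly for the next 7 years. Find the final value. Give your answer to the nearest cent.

After 5 years at 4.4%: 204,000 × 1.24458084278 ≈ 253,894.4919.
Then 7 years at 2.16%: 253,894.4919 × 1.16275620284 ≈ 295,217.3954.

$295,217.40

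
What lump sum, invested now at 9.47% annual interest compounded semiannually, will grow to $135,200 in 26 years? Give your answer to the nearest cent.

$12,195.54

Growth factor = (1 + 0.04735)^52 ≈ 11.0860166448.
P = 135,200/11.0860166448 ≈ 12,195.5437.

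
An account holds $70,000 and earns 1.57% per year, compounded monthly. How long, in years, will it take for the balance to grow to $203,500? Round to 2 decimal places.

68.02 years

(1 + 0.00130833)^(12t) = 203,500/70,000 = 2.9071.
12t·ln(1 + 0.00130833) = ln(2.9071); 12t = 1.0672/0.00130748 ≈ 816.2054.
t ≈ 68.0171 years.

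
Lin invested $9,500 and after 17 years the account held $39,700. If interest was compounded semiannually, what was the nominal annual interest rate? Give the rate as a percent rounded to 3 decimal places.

8.592%

The 34-period growth factor is 39,700/9,500 = 4.17895.
r/2 = 4.17895^(1/34) − 1 ≈ 0.0429576, so r ≈ 2·0.0429576 = 8.59153%.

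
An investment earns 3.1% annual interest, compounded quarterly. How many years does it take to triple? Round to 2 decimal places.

(1 + 0.00775)^(4t) = 3.
4t = ln 3 / ln(1 + 0.00775) ≈ 1.0986/0.00772012 ≈ 142.3050.
t ≈ 35.5763.

35.58 years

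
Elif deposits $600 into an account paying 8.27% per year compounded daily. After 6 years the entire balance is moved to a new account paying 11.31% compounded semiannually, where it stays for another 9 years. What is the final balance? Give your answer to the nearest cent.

$2,652.43

Phase 1: 600·(1 + 0.0827/365)^2190 ≈ 985.4254.
Phase 2: 985.4254·(1 + 0.05655)^18 ≈ 2,652.4349.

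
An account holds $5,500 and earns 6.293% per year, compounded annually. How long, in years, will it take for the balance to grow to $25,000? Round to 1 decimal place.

(1 + 0.06293)^t = 25,000/5,500 = 4.5455.
t·ln(1 + 0.06293) = ln(4.5455); t = 1.5141/0.0610292 ≈ 24.8099.

24.8 years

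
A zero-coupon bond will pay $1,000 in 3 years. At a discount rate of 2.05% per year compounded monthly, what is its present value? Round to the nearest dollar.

Periodic rate = 2.05%/12 = 0.00170833; 36 periods.
P = 1,000/(1 + 0.0205/12)^36 ≈ 1,000/1.0633747 ≈ 940.4023.

$940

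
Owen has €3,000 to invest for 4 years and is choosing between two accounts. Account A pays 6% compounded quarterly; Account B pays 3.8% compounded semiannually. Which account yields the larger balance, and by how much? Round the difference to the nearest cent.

Account A, by €319.45

Account A growth factor: (1 + 0.015)^16 ≈ 1.268985548; balance ≈ 3,806.9566.
Account B growth factor: (1 + 0.019)^8 ≈ 1.162501366; balance ≈ 3,487.5041.
Account A is larger by 319.4525.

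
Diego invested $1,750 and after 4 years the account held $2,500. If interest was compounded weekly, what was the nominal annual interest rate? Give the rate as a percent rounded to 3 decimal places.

8.925%

The 208-period growth factor is 2,500/1,750 = 1.42857.
r/52 = 1.42857^(1/208) − 1 ≈ 0.00171625, so r ≈ 52·0.00171625 = 8.92452%.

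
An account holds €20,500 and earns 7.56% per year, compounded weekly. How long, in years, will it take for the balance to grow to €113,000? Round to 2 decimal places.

22.60 years

(1 + 0.00145385)^(52t) = 113,000/20,500 = 5.5122.
52t·ln(1 + 0.00145385) = ln(5.5122); 52t = 1.707/0.00145279 ≈ 1174.9548.
t ≈ 22.5953 years.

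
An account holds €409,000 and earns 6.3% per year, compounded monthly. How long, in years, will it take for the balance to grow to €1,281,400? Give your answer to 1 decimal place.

18.2 years

(1 + 0.00525)^(12t) = 1,281,400/409,000 = 3.133.
12t·ln(1 + 0.00525) = ln(3.133); 12t = 1.142/0.00523627 ≈ 218.0930.
t ≈ 18.1744 years.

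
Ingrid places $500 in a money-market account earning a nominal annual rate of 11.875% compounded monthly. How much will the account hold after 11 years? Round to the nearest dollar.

$1,834

Growth factor = (1 + 0.11875/12)^132 ≈ 3.668669672.
A ≈ 500 × 3.668669672 ≈ 1,834.3348.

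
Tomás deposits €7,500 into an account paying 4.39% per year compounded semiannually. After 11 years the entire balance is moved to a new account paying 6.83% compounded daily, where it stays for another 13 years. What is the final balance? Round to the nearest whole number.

Phase 1: 7,500·(1 + 0.02195)^22 ≈ 12,092.4283.
Phase 2: 12,092.4283·(1 + 0.0683/365)^4745 ≈ 29,382.4169.

€29,382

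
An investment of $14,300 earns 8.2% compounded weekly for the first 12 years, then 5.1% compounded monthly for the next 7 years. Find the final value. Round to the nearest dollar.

$54,583

After 12 years at 8.2%: 14,300 × 2.6730629001 ≈ 38,224.7995.
Then 7 years at 5.1%: 38,224.7995 × 1.4279552382 ≈ 54,583.3026.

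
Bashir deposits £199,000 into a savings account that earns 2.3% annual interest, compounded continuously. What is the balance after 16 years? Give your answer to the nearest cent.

£287,523.57

A = P·e^(rt) = 199,000·e^(0.023·16) = 199,000·e^0.368.
e^0.368 ≈ 1.44484203897, so A ≈ 287,523.5658.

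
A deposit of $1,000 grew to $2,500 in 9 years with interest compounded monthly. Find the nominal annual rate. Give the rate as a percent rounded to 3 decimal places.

(1 + r/12)^108 = 2,500/1,000 = 2.5.
1 + r/12 = 2.5^(1/108) ≈ 1.00852, so r/12 ≈ 0.00852027.
r ≈ 12·0.00852027 = 10.22432%.

10.224%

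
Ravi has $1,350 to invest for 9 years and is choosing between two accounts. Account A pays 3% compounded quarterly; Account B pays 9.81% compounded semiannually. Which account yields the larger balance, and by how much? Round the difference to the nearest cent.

Account B, by $1,429.76

A: (1 + 0.0075)^36 ≈ 1.308645371, so 1,350 × 1.308645371 ≈ 1,766.6713.
B: (1 + 0.04905)^18 ≈ 2.367725688, so 1,350 × 2.367725688 ≈ 3,196.4297.
Difference ≈ 1,429.7584 in favor of B.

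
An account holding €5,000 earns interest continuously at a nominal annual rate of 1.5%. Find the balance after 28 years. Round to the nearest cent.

€7,609.81

A = P·e^(rt) = 5,000·e^(0.015·28) = 5,000·e^0.42.
e^0.42 ≈ 1.521961556, so A ≈ 7,609.8078.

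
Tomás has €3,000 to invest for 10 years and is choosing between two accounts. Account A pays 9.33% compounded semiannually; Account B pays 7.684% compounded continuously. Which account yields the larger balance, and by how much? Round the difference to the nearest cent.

A: (1 + 0.04665)^20 ≈ 2.489026702, so 3,000 × 2.489026702 ≈ 7,467.0801.
B: e^(0.07684·10) = e^0.7684 ≈ 2.156313391, so 3,000 × 2.156313391 ≈ 6,468.9402.
Difference ≈ 998.1399 in favor of A.

Account A, by €998.14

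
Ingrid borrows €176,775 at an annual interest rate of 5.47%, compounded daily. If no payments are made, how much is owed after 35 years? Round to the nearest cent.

€1,198,989.38

Growth factor = (1 + 0.0547/365)^12775 ≈ 6.782573199921.
A ≈ 176,775 × 6.782573199921 ≈ 1,198,989.3774.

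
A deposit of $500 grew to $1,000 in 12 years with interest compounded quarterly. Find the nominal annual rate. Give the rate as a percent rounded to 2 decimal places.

5.82%

(1 + r/4)^48 = 1,000/500 = 2.
1 + r/4 = 2^(1/48) ≈ 1.014545, so r/4 ≈ 0.0145453.
r ≈ 4·0.0145453 = 5.81813%.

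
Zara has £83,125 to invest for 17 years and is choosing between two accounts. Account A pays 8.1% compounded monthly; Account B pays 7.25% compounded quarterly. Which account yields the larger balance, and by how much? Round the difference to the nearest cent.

Account A, by £45,930.98

Account A growth factor: (1 + 0.00675)^204 ≈ 3.94470207927; balance ≈ 327,903.3603.
Account B growth factor: (1 + 0.018125)^68 ≈ 3.39214893756; balance ≈ 281,972.3804.
Account A is larger by 45,930.9799.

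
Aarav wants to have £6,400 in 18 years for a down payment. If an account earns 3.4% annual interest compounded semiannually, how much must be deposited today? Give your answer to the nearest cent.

Growth factor = (1 + 0.017)^36 ≈ 1.834654562.
P = 6,400/1.834654562 ≈ 3,488.3951.

£3,488.40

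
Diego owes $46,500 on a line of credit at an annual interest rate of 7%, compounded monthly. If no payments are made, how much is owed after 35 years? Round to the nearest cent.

Periodic rate = 7%/12 = 0.00583333; periods = 12·35 = 420.
A = 46,500·(1 + 0.07/12)^420 ≈ 46,500·11.5061518407 ≈ 535,036.0606.

$535,036.06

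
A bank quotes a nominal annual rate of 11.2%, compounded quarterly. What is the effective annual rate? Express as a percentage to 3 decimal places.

11.679%

EAR = (1 + 11.2%/4)^4 − 1 = (1 + 0.028)^4 − 1.
(1 + 0.028)^4 ≈ 1.116792, so EAR ≈ 11.67924%.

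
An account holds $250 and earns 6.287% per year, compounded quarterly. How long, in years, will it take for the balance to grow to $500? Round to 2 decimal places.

11.11 years

We need (1 + 0.0157175)^(4t) = 2, so 4t = ln 2 / ln 1.015718 ≈ 44.4460.
t ≈ 44.4460/4 = 11.1115 years.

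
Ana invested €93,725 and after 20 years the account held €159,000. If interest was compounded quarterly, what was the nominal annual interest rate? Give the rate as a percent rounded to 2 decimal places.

The 80-period growth factor is 159,000/93,725 = 1.69645.
r/4 = 1.69645^(1/80) − 1 ≈ 0.00662861, so r ≈ 4·0.00662861 = 2.65145%.

2.65%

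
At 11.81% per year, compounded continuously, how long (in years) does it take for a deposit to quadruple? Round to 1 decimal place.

e^(0.1181t) = 4, so 0.1181t = ln 4 ≈ 1.3863.
t ≈ 1.3863/0.1181 ≈ 11.7383.

11.7 years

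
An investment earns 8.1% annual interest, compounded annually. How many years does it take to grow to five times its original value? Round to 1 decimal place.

20.7 years

(1 + 0.081)^t = 5.
t = ln 5 / ln(1 + 0.081) ≈ 1.6094/0.0778865 ≈ 20.6639.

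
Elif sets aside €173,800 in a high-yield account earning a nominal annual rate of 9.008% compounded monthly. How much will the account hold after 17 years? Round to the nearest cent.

Periodic rate = 9.008%/12 = 0.00750667; periods = 12·17 = 204.
A = 173,800·(1 + 0.09008/12)^204 ≈ 173,800·4.59808953413 ≈ 799,147.9610.

€799,147.96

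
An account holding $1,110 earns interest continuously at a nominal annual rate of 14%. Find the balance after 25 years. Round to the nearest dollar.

A = P·e^(rt) = 1,110·e^(0.14·25) = 1,110·e^3.5.
e^3.5 ≈ 33.115451959, so A ≈ 36,758.1517.

$36,758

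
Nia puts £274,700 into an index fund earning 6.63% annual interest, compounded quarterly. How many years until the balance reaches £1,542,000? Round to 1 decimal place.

26.2 years

(1 + 0.016575)^(4t) = 1,542,000/274,700 = 5.6134.
4t·ln(1 + 0.016575) = ln(5.6134); 4t = 1.7252/0.0164391 ≈ 104.9420.
t ≈ 26.2355 years.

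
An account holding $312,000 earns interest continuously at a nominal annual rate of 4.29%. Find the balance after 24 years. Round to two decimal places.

A = P·e^(rt) = 312,000·e^(0.0429·24) = 312,000·e^1.0296.
e^1.0296 ≈ 2.79994563242, so A ≈ 873,583.0373.

$873,583.04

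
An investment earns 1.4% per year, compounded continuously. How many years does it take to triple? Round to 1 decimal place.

e^(0.014t) = 3, so 0.014t = ln 3 ≈ 1.0986.
t ≈ 1.0986/0.014 ≈ 78.4723.

78.5 years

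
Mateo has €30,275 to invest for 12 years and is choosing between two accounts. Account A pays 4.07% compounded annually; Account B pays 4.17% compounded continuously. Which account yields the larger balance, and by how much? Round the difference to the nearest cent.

Account B, by €1,070.80

Account A growth factor: (1 + 0.0407)^12 ≈ 1.6140116113; balance ≈ 48,864.2015.
Account B growth factor: e^(0.0417·12) = e^0.5004 ≈ 1.6493808911; balance ≈ 49,935.0065.
Account B is larger by 1,070.8049.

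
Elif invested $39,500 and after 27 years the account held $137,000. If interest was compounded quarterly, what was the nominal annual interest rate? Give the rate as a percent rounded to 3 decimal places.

(1 + r/4)^108 = 137,000/39,500 = 3.46835.
1 + r/4 = 3.46835^(1/108) ≈ 1.011582, so r/4 ≈ 0.0115821.
r ≈ 4·0.0115821 = 4.63285%.

4.633%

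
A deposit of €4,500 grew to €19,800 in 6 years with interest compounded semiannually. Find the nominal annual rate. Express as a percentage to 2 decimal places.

26.28%

(1 + r/2)^12 = 19,800/4,500 = 4.4.
1 + r/2 = 4.4^(1/12) ≈ 1.131413, so r/2 ≈ 0.131413.
r ≈ 2·0.131413 = 26.28254%.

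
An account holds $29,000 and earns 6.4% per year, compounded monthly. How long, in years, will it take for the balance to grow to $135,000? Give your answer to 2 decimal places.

24.09 years

(1 + 0.00533333)^(12t) = 135,000/29,000 = 4.6552.
12t·ln(1 + 0.00533333) = ln(4.6552); 12t = 1.538/0.00531916 ≈ 289.1394.
t ≈ 24.0949 years.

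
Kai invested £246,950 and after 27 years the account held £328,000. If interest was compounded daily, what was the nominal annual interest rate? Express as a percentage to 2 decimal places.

(1 + r/365)^9855 = 328,000/246,950 = 1.3282.
1 + r/365 = 1.3282^(1/9855) ≈ 1.000029, so r/365 ≈ 0.0000288008.
r ≈ 365·0.0000288008 = 1.05123%.

1.05%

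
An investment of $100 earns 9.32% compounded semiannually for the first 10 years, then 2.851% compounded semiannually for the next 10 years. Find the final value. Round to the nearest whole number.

$330

Phase 1: 100·(1 + 0.0466)^20 ≈ 248.6650.
Phase 2: 248.6650·(1 + 0.014255)^20 ≈ 330.0333.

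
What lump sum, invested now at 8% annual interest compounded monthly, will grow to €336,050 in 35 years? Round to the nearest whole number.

Periodic rate = 8%/12 = 0.00666667; 420 periods.
P = 336,050/(1 + 0.08/12)^420 ≈ 336,050/16.2925498978 ≈ 20,625.9918.

€20,626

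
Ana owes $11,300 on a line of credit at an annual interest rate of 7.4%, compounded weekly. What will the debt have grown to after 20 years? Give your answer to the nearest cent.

$49,588.09

Periodic rate = 7.4%/52 = 0.00142308; periods = 52·20 = 1040.
A = 11,300·(1 + 0.074/52)^1040 ≈ 11,300·4.3883263858 ≈ 49,588.0882.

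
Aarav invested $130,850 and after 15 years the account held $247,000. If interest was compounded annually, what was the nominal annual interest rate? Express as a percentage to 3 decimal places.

4.327%

(1 + r)^15 = 247,000/130,850 = 1.88766.
1 + r = 1.88766^(1/15) ≈ 1.043266, so r ≈ 0.0432656.
r ≈ 4.32656%.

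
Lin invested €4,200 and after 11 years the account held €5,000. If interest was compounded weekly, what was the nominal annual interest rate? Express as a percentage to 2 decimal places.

(1 + r/52)^572 = 5,000/4,200 = 1.19048.
1 + r/52 = 1.19048^(1/572) ≈ 1.000305, so r/52 ≈ 0.00030486.
r ≈ 52·0.00030486 = 1.58527%.

1.59%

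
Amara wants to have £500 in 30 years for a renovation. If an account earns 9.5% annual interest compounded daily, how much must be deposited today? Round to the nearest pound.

£29

Periodic rate = 9.5%/365 = 0.000260274; 10950 periods.
P = 500/(1 + 0.095/365)^10950 ≈ 500/17.2813723 ≈ 28.9329.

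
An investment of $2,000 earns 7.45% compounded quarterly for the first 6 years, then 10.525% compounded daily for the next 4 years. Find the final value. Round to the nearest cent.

$4,744.45

After 6 years at 7.45%: 2,000 × 1.557198367 ≈ 3,114.3967.
Then 4 years at 10.525%: 3,114.3967 × 1.523391825 ≈ 4,744.4465.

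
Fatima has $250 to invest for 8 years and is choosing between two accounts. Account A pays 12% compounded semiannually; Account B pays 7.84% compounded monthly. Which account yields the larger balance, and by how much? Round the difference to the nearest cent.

A: (1 + 0.06)^16 ≈ 2.54035168, so 250 × 2.54035168 ≈ 635.0879.
B: (1 + 0.0784/12)^96 ≈ 1.86854495, so 250 × 1.86854495 ≈ 467.1362.
Difference ≈ 167.9517 in favor of A.

Account A, by $167.95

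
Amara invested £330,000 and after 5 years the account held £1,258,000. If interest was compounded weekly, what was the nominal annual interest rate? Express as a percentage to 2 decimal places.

The 260-period growth factor is 1,258,000/330,000 = 3.81212.
r/52 = 3.81212^(1/260) − 1 ≈ 0.00516014, so r ≈ 52·0.00516014 = 26.83271%.

26.83%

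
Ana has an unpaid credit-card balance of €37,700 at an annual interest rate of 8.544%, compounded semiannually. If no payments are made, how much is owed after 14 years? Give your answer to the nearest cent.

Growth factor = (1 + 0.04272)^28 ≈ 3.22623280027.
A ≈ 37,700 × 3.22623280027 ≈ 121,628.9766.

€121,628.98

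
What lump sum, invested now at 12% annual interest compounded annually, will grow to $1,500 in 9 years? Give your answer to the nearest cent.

$540.92

Growth factor = (1 + 0.12)^9 ≈ 2.773078757.
P = 1,500/2.773078757 ≈ 540.9150.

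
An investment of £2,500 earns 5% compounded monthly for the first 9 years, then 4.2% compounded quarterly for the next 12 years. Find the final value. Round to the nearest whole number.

£6,467

After 9 years at 5%: 2,500 × 1.566846649 ≈ 3,917.1166.
Then 12 years at 4.2%: 3,917.1166 × 1.650985492 ≈ 6,467.1027.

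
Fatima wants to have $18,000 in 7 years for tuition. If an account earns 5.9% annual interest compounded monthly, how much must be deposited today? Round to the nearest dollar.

$11,922

Growth factor = (1 + 0.059/12)^84 ≈ 1.5098163547.
P = 18,000/1.5098163547 ≈ 11,921.9797.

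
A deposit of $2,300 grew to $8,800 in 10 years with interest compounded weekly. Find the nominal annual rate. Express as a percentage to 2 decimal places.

13.44%

The 520-period growth factor is 8,800/2,300 = 3.82609.
r/52 = 3.82609^(1/520) − 1 ≈ 0.0025838, so r ≈ 52·0.0025838 = 13.43575%.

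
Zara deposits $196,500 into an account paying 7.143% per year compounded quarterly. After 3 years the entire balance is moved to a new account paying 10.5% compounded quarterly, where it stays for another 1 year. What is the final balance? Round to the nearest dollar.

After 3 years at 7.143%: 196,500 × 1.23664137433 ≈ 243,000.0301.
Then 1 years at 10.5%: 243,000.0301 × 1.10920720137 ≈ 269,537.3833.

$269,537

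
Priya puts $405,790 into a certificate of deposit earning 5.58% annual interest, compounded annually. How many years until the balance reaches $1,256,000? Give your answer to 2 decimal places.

(1 + 0.0558)^t = 1,256,000/405,790 = 3.0952.
t·ln(1 + 0.0558) = ln(3.0952); t = 1.1299/0.0542988 ≈ 20.8080.

20.81 years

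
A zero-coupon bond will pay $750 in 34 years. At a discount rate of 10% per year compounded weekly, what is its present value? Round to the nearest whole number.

Growth factor = (1 + 0.1/52)^1768 ≈ 29.8664254.
P = 750/29.8664254 ≈ 25.1118.

$25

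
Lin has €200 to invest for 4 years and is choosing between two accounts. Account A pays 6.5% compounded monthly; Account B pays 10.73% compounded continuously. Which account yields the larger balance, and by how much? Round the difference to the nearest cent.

Account A growth factor: (1 + 0.065/12)^48 ≈ 1.29602044; balance ≈ 259.2041.
Account B growth factor: e^(0.1073·4) = e^0.4292 ≈ 1.53602821; balance ≈ 307.2056.
Account B is larger by 48.0016.

Account B, by €48.00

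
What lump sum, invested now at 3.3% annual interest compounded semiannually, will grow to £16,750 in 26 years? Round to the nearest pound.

Growth factor = (1 + 0.0165)^52 ≈ 2.3419839511.
P = 16,750/2.3419839511 ≈ 7,152.0558.

£7,152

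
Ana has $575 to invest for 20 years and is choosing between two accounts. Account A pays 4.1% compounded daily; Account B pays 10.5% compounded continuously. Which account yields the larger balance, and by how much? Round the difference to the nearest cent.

Account A growth factor: (1 + 0.041/365)^7300 ≈ 2.27039528; balance ≈ 1,305.4773.
Account B growth factor: e^(0.105·20) = e^2.1 ≈ 8.166169913; balance ≈ 4,695.5477.
Account B is larger by 3,390.0704.

Account B, by $3,390.07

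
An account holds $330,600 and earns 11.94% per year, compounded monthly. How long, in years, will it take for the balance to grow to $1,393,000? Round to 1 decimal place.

12.1 years

(1 + 0.00995)^(12t) = 1,393,000/330,600 = 4.2136.
12t·ln(1 + 0.00995) = ln(4.2136); 12t = 1.4383/0.00990082 ≈ 145.2713.
t ≈ 12.1059 years.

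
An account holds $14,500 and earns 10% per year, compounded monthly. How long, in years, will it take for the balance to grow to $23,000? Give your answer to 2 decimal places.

4.63 years

(1 + 0.00833333)^(12t) = 23,000/14,500 = 1.5862.
12t·ln(1 + 0.00833333) = ln(1.5862); 12t = 0.46135/0.0082988 ≈ 55.5918.
t ≈ 4.6327 years.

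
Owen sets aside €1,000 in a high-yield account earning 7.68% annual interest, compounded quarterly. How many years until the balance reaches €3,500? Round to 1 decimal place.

We need (1 + 0.0192)^(4t) = 3.5, so 4t = ln 3.5 / ln 1.0192 ≈ 65.8725.
t ≈ 65.8725/4 = 16.4681 years.

16.5 years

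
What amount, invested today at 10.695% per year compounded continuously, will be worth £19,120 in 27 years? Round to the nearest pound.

£1,065

P = A·e^(−rt) = 19,120·e^(−2.88765).
e^(−2.88765) ≈ 0.055706970291, so P ≈ 1,065.1173.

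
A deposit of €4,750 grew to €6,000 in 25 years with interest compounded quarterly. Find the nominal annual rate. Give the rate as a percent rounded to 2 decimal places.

(1 + r/4)^100 = 6,000/4,750 = 1.26316.
1 + r/4 = 1.26316^(1/100) ≈ 1.002339, so r/4 ≈ 0.00233888.
r ≈ 4·0.00233888 = 0.93555%.

0.94%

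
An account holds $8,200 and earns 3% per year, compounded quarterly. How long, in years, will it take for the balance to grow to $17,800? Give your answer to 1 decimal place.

We need (1 + 0.0075)^(4t) = 2.1707, so 4t = ln 2.1707 / ln 1.0075 ≈ 103.7290.
t ≈ 103.7290/4 = 25.9322 years.

25.9 years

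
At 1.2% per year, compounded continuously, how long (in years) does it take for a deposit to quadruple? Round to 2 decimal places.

e^(0.012t) = 4, so 0.012t = ln 4 ≈ 1.3863.
t ≈ 1.3863/0.012 ≈ 115.5245.

115.52 years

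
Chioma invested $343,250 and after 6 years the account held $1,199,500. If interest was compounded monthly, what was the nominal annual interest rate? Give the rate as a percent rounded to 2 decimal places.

(1 + r/12)^72 = 1,199,500/343,250 = 3.49454.
1 + r/12 = 3.49454^(1/72) ≈ 1.01753, so r/12 ≈ 0.0175297.
r ≈ 12·0.0175297 = 21.03560%.

21.04%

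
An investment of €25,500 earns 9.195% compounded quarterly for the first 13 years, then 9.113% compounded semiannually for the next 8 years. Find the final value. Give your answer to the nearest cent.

€169,595.29

Phase 1: 25,500·(1 + 0.0229875)^52 ≈ 83,137.5433.
Phase 2: 83,137.5433·(1 + 0.045565)^16 ≈ 169,595.2865.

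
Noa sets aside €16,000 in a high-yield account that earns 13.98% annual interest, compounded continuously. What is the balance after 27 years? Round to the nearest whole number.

€697,281

A = P·e^(rt) = 16,000·e^(0.1398·27) = 16,000·e^3.7746.
e^3.7746 ≈ 43.5800727997, so A ≈ 697,281.1648.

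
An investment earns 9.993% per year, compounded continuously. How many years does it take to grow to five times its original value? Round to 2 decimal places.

e^(0.09993t) = 5, so 0.09993t = ln 5 ≈ 1.6094.
t ≈ 1.6094/0.09993 ≈ 16.1057.

16.11 years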